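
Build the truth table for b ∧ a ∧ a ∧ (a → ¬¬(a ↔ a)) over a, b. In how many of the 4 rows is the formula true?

a | b | (b ∧ a ∧ a ∧ (a → ¬¬(a ↔ a)))
- | - | -----------------------------
0 | 0 |               0              
0 | 1 |               0              
1 | 0 |               0              
1 | 1 |               1              
The formula is true on 1 of the 4 rows.

1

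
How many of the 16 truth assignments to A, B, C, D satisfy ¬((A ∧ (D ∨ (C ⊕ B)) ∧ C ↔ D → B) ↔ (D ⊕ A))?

A  B  C  D  |  φ
T  T  T  T  |  T
T  T  T  F  |  T
T  T  F  T  |  F
T  T  F  F  |  T
T  F  T  T  |  F
T  F  T  F  |  F
T  F  F  T  |  T
T  F  F  F  |  T
F  T  T  T  |  T
F  T  T  F  |  F
F  T  F  T  |  T
F  T  F  F  |  F
F  F  T  T  |  F
F  F  T  F  |  F
F  F  F  T  |  F
F  F  F  F  |  F
The formula is true on 7 of the 16 rows.

7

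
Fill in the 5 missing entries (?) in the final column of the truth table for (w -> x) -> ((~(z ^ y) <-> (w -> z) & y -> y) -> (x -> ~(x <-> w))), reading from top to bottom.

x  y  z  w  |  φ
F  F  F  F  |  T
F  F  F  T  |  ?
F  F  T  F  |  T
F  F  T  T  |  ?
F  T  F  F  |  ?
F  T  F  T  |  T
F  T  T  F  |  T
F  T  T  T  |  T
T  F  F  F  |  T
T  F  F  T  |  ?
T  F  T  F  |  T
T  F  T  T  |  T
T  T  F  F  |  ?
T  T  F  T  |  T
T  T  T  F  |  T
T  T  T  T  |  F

T, T, T, F, T

Row x=F, y=F, z=F, w=T: (w -> x) = F, ((~(z ^ y) <-> (w -> z) & y -> y) -> (x -> ~(x <-> w))) = T, so the formula = T.
Row x=F, y=F, z=T, w=T: (w -> x) = F, ((~(z ^ y) <-> (w -> z) & y -> y) -> (x -> ~(x <-> w))) = T, so the formula = T.
Row x=F, y=T, z=F, w=F: (w -> x) = T, ((~(z ^ y) <-> (w -> z) & y -> y) -> (x -> ~(x <-> w))) = T, so the formula = T.
Row x=T, y=F, z=F, w=T: (w -> x) = T, ((~(z ^ y) <-> (w -> z) & y -> y) -> (x -> ~(x <-> w))) = F, so the formula = F.
Row x=T, y=T, z=F, w=F: (w -> x) = T, ((~(z ^ y) <-> (w -> z) & y -> y) -> (x -> ~(x <-> w))) = T, so the formula = T.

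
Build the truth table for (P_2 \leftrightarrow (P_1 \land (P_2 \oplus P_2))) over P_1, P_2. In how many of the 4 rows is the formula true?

2

P_1  P_2  |  φ
 T    T   |  F
 T    F   |  T
 F    T   |  F
 F    F   |  T
The formula is true on 2 of the 4 rows.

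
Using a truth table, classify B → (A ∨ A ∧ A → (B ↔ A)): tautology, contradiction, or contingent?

tautology

A  B  |  (A ∧ A)  (A ∨ (A ∧ A))  (B ↔ A)  ((A ∨ (A ∧ A)) → (B ↔ A))  (B → ((A ∨ (A ∧ A)) → (B ↔ A)))
F  F  |     F           F           T                 T                             T               
F  T  |     F           F           F                 T                             T               
T  F  |     T           T           F                 F                             T               
T  T  |     T           T           T                 T                             T               
Every row is T, so the formula is a tautology.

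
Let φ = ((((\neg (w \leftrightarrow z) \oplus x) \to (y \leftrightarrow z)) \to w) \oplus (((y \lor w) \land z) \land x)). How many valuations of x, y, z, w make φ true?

x | y | z | w | (w \leftrightarrow z) | \neg (w \leftrightarrow z) | (y \leftrightarrow z) | (y \lor w) | ((y \lor w) \land z) | φ
- | - | - | - | --------------------- | -------------------------- | --------------------- | ---------- | -------------------- | -
1 | 1 | 1 | 1 |           1           |             0              |           1           |     1      |          1           | 0
1 | 1 | 1 | 0 |           0           |             1              |           1           |     1      |          1           | 1
1 | 1 | 0 | 1 |           0           |             1              |           0           |     1      |          0           | 1
1 | 1 | 0 | 0 |           1           |             0              |           0           |     1      |          0           | 1
1 | 0 | 1 | 1 |           1           |             0              |           0           |     1      |          1           | 0
1 | 0 | 1 | 0 |           0           |             1              |           0           |     0      |          0           | 0
1 | 0 | 0 | 1 |           0           |             1              |           1           |     1      |          0           | 1
1 | 0 | 0 | 0 |           1           |             0              |           1           |     0      |          0           | 0
0 | 1 | 1 | 1 |           1           |             0              |           1           |     1      |          1           | 1
0 | 1 | 1 | 0 |           0           |             1              |           1           |     1      |          1           | 0
0 | 1 | 0 | 1 |           0           |             1              |           0           |     1      |          0           | 1
0 | 1 | 0 | 0 |           1           |             0              |           0           |     1      |          0           | 0
0 | 0 | 1 | 1 |           1           |             0              |           0           |     1      |          1           | 1
0 | 0 | 1 | 0 |           0           |             1              |           0           |     0      |          0           | 1
0 | 0 | 0 | 1 |           0           |             1              |           1           |     1      |          0           | 1
0 | 0 | 0 | 0 |           1           |             0              |           1           |     0      |          0           | 0
The formula is true on 9 of the 16 rows.

9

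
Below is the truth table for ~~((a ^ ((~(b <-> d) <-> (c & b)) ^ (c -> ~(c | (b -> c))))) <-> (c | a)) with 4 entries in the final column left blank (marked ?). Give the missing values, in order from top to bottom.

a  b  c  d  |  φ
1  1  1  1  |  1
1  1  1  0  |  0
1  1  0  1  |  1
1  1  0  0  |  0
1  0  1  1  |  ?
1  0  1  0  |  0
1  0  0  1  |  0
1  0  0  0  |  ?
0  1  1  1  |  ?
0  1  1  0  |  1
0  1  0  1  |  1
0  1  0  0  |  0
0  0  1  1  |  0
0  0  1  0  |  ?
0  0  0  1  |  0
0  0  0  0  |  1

1, 1, 0, 1

Row a=1, b=0, c=1, d=1: ((a ^ ((~(b <-> d) <-> (c & b)) ^ (c -> ~(c | (b -> c))))) <-> (c | a)) = 1, ~((a ^ ((~(b <-> d) <-> (c & b)) ^ (c -> ~(c | (b -> c))))) <-> (c | a)) = 0, so the formula = 1.
Row a=1, b=0, c=0, d=0: ((a ^ ((~(b <-> d) <-> (c & b)) ^ (c -> ~(c | (b -> c))))) <-> (c | a)) = 1, ~((a ^ ((~(b <-> d) <-> (c & b)) ^ (c -> ~(c | (b -> c))))) <-> (c | a)) = 0, so the formula = 1.
Row a=0, b=1, c=1, d=1: ((a ^ ((~(b <-> d) <-> (c & b)) ^ (c -> ~(c | (b -> c))))) <-> (c | a)) = 0, ~((a ^ ((~(b <-> d) <-> (c & b)) ^ (c -> ~(c | (b -> c))))) <-> (c | a)) = 1, so the formula = 0.
Row a=0, b=0, c=1, d=0: ((a ^ ((~(b <-> d) <-> (c & b)) ^ (c -> ~(c | (b -> c))))) <-> (c | a)) = 1, ~((a ^ ((~(b <-> d) <-> (c & b)) ^ (c -> ~(c | (b -> c))))) <-> (c | a)) = 0, so the formula = 1.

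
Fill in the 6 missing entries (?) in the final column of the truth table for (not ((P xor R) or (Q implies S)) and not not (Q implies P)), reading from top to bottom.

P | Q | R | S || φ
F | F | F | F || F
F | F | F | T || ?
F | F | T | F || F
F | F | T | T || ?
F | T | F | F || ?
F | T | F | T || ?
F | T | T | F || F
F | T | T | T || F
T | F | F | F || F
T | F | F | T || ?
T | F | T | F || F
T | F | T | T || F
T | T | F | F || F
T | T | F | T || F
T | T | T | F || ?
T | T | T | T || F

F, F, F, F, F, T

Row P=F, Q=F, R=F, S=T: not ((P xor R) or (Q implies S)) = F, not not (Q implies P) = T, so the formula = F.
Row P=F, Q=F, R=T, S=T: not ((P xor R) or (Q implies S)) = F, not not (Q implies P) = T, so the formula = F.
Row P=F, Q=T, R=F, S=F: not ((P xor R) or (Q implies S)) = T, not not (Q implies P) = F, so the formula = F.
Row P=F, Q=T, R=F, S=T: not ((P xor R) or (Q implies S)) = F, not not (Q implies P) = F, so the formula = F.
Row P=T, Q=F, R=F, S=T: not ((P xor R) or (Q implies S)) = F, not not (Q implies P) = T, so the formula = F.
Row P=T, Q=T, R=T, S=F: not ((P xor R) or (Q implies S)) = T, not not (Q implies P) = T, so the formula = T.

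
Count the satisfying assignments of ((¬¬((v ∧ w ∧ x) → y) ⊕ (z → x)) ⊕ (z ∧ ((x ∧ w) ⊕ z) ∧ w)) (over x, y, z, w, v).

x | y | z | w | v || φ
T | T | T | T | T || F
T | T | T | T | F || F
T | T | T | F | T || F
T | T | T | F | F || F
T | T | F | T | T || F
T | T | F | T | F || F
T | T | F | F | T || F
T | T | F | F | F || F
T | F | T | T | T || T
T | F | T | T | F || F
T | F | T | F | T || F
T | F | T | F | F || F
T | F | F | T | T || T
T | F | F | T | F || F
T | F | F | F | T || F
T | F | F | F | F || F
F | T | T | T | T || F
F | T | T | T | F || F
F | T | T | F | T || T
F | T | T | F | F || T
F | T | F | T | T || F
F | T | F | T | F || F
F | T | F | F | T || F
F | T | F | F | F || F
F | F | T | T | T || F
F | F | T | T | F || F
F | F | T | F | T || T
F | F | T | F | F || T
F | F | F | T | T || F
F | F | F | T | F || F
F | F | F | F | T || F
F | F | F | F | F || F
The formula is true on 6 of the 32 rows.

6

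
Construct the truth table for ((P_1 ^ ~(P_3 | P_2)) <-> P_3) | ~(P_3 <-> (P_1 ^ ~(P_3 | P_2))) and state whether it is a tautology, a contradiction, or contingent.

P_1  P_2  P_3     (P_3 | P_2)  ~(P_3 | P_2)  (P_1 ^ ~(P_3 | P_2))  φ
 F    F    F           F            T                 T            T
 F    F    T           T            F                 F            T
 F    T    F           T            F                 F            T
 F    T    T           T            F                 F            T
 T    F    F           F            T                 F            T
 T    F    T           T            F                 T            T
 T    T    F           T            F                 T            T
 T    T    T           T            F                 T            T
Every row is T, so the formula is a tautology.

tautology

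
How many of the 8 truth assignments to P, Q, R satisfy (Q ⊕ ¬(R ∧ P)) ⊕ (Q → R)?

2

P | Q | R | (R ∧ P) | ¬(R ∧ P) | (Q ⊕ ¬(R ∧ P)) | (Q → R) | ((Q ⊕ ¬(R ∧ P)) ⊕ (Q → R))
- | - | - | ------- | -------- | -------------- | ------- | --------------------------
1 | 1 | 1 |    1    |    0     |       1        |    1    |             0             
1 | 1 | 0 |    0    |    1     |       0        |    0    |             0             
1 | 0 | 1 |    1    |    0     |       0        |    1    |             1             
1 | 0 | 0 |    0    |    1     |       1        |    1    |             0             
0 | 1 | 1 |    0    |    1     |       0        |    1    |             1             
0 | 1 | 0 |    0    |    1     |       0        |    0    |             0             
0 | 0 | 1 |    0    |    1     |       1        |    1    |             0             
0 | 0 | 0 |    0    |    1     |       1        |    1    |             0             
The formula is true on 2 of the 8 rows.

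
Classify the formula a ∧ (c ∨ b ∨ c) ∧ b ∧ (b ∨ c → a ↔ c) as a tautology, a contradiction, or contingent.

a  b  c  |  (c ∨ b ∨ c)  (b ∨ c)  ((b ∨ c) → a)  (((b ∨ c) → a) ↔ c)  φ
T  T  T  |       T          T           T                 T           T
T  T  F  |       T          T           T                 F           F
T  F  T  |       T          T           T                 T           F
T  F  F  |       F          F           T                 F           F
F  T  T  |       T          T           F                 F           F
F  T  F  |       T          T           F                 T           F
F  F  T  |       T          T           F                 F           F
F  F  F  |       F          F           T                 F           F
1 of 8 rows are T, so the formula is contingent.

contingent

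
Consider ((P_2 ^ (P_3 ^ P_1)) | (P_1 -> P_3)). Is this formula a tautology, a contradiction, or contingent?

contingent

P_1  P_2  P_3  |  (P_3 ^ P_1)  (P_2 ^ (P_3 ^ P_1))  (P_1 -> P_3)  φ
 F    F    F   |       F                F                T        T
 F    F    T   |       T                T                T        T
 F    T    F   |       F                T                T        T
 F    T    T   |       T                F                T        T
 T    F    F   |       T                T                F        T
 T    F    T   |       F                F                T        T
 T    T    F   |       T                F                F        F
 T    T    T   |       F                T                T        T
7 of 8 rows are T, so the formula is contingent.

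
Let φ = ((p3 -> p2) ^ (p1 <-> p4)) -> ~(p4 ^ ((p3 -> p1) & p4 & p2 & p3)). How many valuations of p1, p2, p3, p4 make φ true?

p1 | p2 | p3 | p4 || φ
1  | 1  | 1  | 1  || 1
1  | 1  | 1  | 0  || 1
1  | 1  | 0  | 1  || 1
1  | 1  | 0  | 0  || 1
1  | 0  | 1  | 1  || 0
1  | 0  | 1  | 0  || 1
1  | 0  | 0  | 1  || 1
1  | 0  | 0  | 0  || 1
0  | 1  | 1  | 1  || 0
0  | 1  | 1  | 0  || 1
0  | 1  | 0  | 1  || 0
0  | 1  | 0  | 0  || 1
0  | 0  | 1  | 1  || 1
0  | 0  | 1  | 0  || 1
0  | 0  | 0  | 1  || 0
0  | 0  | 0  | 0  || 1
The formula is true on 12 of the 16 rows.

12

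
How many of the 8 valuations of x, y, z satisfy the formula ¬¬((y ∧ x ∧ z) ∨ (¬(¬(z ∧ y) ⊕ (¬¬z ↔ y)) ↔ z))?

3

x  y  z  |  φ
T  T  T  |  T
T  T  F  |  T
T  F  T  |  F
T  F  F  |  F
F  T  T  |  F
F  T  F  |  T
F  F  T  |  F
F  F  F  |  F
The formula is true on 3 of the 8 rows.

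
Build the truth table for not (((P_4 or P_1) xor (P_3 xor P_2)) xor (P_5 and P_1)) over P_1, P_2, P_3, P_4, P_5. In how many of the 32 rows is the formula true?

16

P_1  P_2  P_3  P_4  P_5  |  φ
 T    T    T    T    T   |  T
 T    T    T    T    F   |  F
 T    T    T    F    T   |  T
 T    T    T    F    F   |  F
 T    T    F    T    T   |  F
 T    T    F    T    F   |  T
 T    T    F    F    T   |  F
 T    T    F    F    F   |  T
 T    F    T    T    T   |  F
 T    F    T    T    F   |  T
 T    F    T    F    T   |  F
 T    F    T    F    F   |  T
 T    F    F    T    T   |  T
 T    F    F    T    F   |  F
 T    F    F    F    T   |  T
 T    F    F    F    F   |  F
 F    T    T    T    T   |  F
 F    T    T    T    F   |  F
 F    T    T    F    T   |  T
 F    T    T    F    F   |  T
 F    T    F    T    T   |  T
 F    T    F    T    F   |  T
 F    T    F    F    T   |  F
 F    T    F    F    F   |  F
 F    F    T    T    T   |  T
 F    F    T    T    F   |  T
 F    F    T    F    T   |  F
 F    F    T    F    F   |  F
 F    F    F    T    T   |  F
 F    F    F    T    F   |  F
 F    F    F    F    T   |  T
 F    F    F    F    F   |  T
The formula is true on 16 of the 32 rows.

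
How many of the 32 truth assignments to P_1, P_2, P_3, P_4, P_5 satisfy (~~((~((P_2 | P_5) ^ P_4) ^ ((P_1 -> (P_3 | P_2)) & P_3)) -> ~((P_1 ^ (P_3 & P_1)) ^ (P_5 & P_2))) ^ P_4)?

16

P_1  P_2  P_3  P_4  P_5  |  φ
 1    1    1    1    1   |  0
 1    1    1    1    0   |  0
 1    1    1    0    1   |  0
 1    1    1    0    0   |  1
 1    1    0    1    1   |  0
 1    1    0    1    0   |  1
 1    1    0    0    1   |  1
 1    1    0    0    0   |  1
 1    0    1    1    1   |  0
 1    0    1    1    0   |  0
 1    0    1    0    1   |  1
 1    0    1    0    0   |  1
 1    0    0    1    1   |  1
 1    0    0    1    0   |  0
 1    0    0    0    1   |  1
 1    0    0    0    0   |  0
 0    1    1    1    1   |  0
 0    1    1    1    0   |  0
 0    1    1    0    1   |  0
 0    1    1    0    0   |  1
 0    1    0    1    1   |  1
 0    1    0    1    0   |  0
 0    1    0    0    1   |  1
 0    1    0    0    0   |  1
 0    0    1    1    1   |  0
 0    0    1    1    0   |  0
 0    0    1    0    1   |  1
 0    0    1    0    0   |  1
 0    0    0    1    1   |  0
 0    0    0    1    0   |  0
 0    0    0    0    1   |  1
 0    0    0    0    0   |  1
The formula is true on 16 of the 32 rows.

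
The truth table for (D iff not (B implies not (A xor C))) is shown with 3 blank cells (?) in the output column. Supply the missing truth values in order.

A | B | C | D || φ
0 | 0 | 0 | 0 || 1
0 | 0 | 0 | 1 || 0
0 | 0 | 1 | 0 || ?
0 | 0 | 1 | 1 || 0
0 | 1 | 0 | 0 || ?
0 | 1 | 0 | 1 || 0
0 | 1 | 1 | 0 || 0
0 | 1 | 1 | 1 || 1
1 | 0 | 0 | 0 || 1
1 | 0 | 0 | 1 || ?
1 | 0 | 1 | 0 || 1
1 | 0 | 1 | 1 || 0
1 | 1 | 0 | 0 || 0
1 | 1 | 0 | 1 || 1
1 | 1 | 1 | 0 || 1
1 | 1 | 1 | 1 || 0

1, 1, 0

Row A=0, B=0, C=1, D=0: not (B implies not (A xor C)) = 0, so the formula = 1.
Row A=0, B=1, C=0, D=0: not (B implies not (A xor C)) = 0, so the formula = 1.
Row A=1, B=0, C=0, D=1: not (B implies not (A xor C)) = 0, so the formula = 0.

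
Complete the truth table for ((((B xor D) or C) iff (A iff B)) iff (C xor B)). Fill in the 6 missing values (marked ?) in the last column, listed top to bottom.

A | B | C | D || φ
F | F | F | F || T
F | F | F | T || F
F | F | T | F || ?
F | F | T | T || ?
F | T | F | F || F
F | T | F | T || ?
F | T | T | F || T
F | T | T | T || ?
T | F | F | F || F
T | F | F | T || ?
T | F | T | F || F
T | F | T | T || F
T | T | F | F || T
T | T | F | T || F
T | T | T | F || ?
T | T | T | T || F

Row A=F, B=F, C=T, D=F: (((B xor D) or C) iff (A iff B)) = T, (C xor B) = T, so the formula = T.
Row A=F, B=F, C=T, D=T: (((B xor D) or C) iff (A iff B)) = T, (C xor B) = T, so the formula = T.
Row A=F, B=T, C=F, D=T: (((B xor D) or C) iff (A iff B)) = T, (C xor B) = T, so the formula = T.
Row A=F, B=T, C=T, D=T: (((B xor D) or C) iff (A iff B)) = F, (C xor B) = F, so the formula = T.
Row A=T, B=F, C=F, D=T: (((B xor D) or C) iff (A iff B)) = F, (C xor B) = F, so the formula = T.
Row A=T, B=T, C=T, D=F: (((B xor D) or C) iff (A iff B)) = T, (C xor B) = F, so the formula = F.

T, T, T, T, T, F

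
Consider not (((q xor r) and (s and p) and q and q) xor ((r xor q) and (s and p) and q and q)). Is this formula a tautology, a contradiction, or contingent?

tautology

p | q | r | s || (q xor r) | (s and p) | (r xor q) | φ
F | F | F | F ||     F     |     F     |     F     | T
F | F | F | T ||     F     |     F     |     F     | T
F | F | T | F ||     T     |     F     |     T     | T
F | F | T | T ||     T     |     F     |     T     | T
F | T | F | F ||     T     |     F     |     T     | T
F | T | F | T ||     T     |     F     |     T     | T
F | T | T | F ||     F     |     F     |     F     | T
F | T | T | T ||     F     |     F     |     F     | T
T | F | F | F ||     F     |     F     |     F     | T
T | F | F | T ||     F     |     T     |     F     | T
T | F | T | F ||     T     |     F     |     T     | T
T | F | T | T ||     T     |     T     |     T     | T
T | T | F | F ||     T     |     F     |     T     | T
T | T | F | T ||     T     |     T     |     T     | T
T | T | T | F ||     F     |     F     |     F     | T
T | T | T | T ||     F     |     T     |     F     | T
Every row is T, so the formula is a tautology.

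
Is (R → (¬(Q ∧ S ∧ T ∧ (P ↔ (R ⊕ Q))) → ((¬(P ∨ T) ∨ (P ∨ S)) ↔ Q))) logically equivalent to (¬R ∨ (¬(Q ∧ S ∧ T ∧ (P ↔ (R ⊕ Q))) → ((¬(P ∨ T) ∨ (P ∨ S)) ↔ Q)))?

P  Q  R  S  T  |  φ  ψ
0  0  0  0  0  |  1  1
0  0  0  0  1  |  1  1
0  0  0  1  0  |  1  1
0  0  0  1  1  |  1  1
0  0  1  0  0  |  0  0
0  0  1  0  1  |  1  1
0  0  1  1  0  |  0  0
0  0  1  1  1  |  0  0
0  1  0  0  0  |  1  1
0  1  0  0  1  |  1  1
0  1  0  1  0  |  1  1
0  1  0  1  1  |  1  1
0  1  1  0  0  |  1  1
0  1  1  0  1  |  0  0
0  1  1  1  0  |  1  1
0  1  1  1  1  |  1  1
1  0  0  0  0  |  1  1
1  0  0  0  1  |  1  1
1  0  0  1  0  |  1  1
1  0  0  1  1  |  1  1
1  0  1  0  0  |  0  0
1  0  1  0  1  |  0  0
1  0  1  1  0  |  0  0
1  0  1  1  1  |  0  0
1  1  0  0  0  |  1  1
1  1  0  0  1  |  1  1
1  1  0  1  0  |  1  1
1  1  0  1  1  |  1  1
1  1  1  0  0  |  1  1
1  1  1  0  1  |  1  1
1  1  1  1  0  |  1  1
1  1  1  1  1  |  1  1
The columns for φ and ψ agree on every row, so they are logically equivalent.

equivalent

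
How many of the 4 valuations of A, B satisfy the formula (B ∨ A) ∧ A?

  A   |   B   || (B ∨ A) | ((B ∨ A) ∧ A)
 True |  True ||   True  |      True    
 True | False ||   True  |      True    
False |  True ||   True  |     False    
False | False ||  False  |     False    
The formula is true on 2 of the 4 rows.

2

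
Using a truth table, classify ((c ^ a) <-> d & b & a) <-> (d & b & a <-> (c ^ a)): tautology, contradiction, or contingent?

a | b | c | d | (c ^ a) | (b & a) | (d & (b & a)) | ((c ^ a) <-> (d & (b & a))) | ((d & (b & a)) <-> (c ^ a)) | φ
- | - | - | - | ------- | ------- | ------------- | --------------------------- | --------------------------- | -
T | T | T | T |    F    |    T    |       T       |              F              |              F              | T
T | T | T | F |    F    |    T    |       F       |              T              |              T              | T
T | T | F | T |    T    |    T    |       T       |              T              |              T              | T
T | T | F | F |    T    |    T    |       F       |              F              |              F              | T
T | F | T | T |    F    |    F    |       F       |              T              |              T              | T
T | F | T | F |    F    |    F    |       F       |              T              |              T              | T
T | F | F | T |    T    |    F    |       F       |              F              |              F              | T
T | F | F | F |    T    |    F    |       F       |              F              |              F              | T
F | T | T | T |    T    |    F    |       F       |              F              |              F              | T
F | T | T | F |    T    |    F    |       F       |              F              |              F              | T
F | T | F | T |    F    |    F    |       F       |              T              |              T              | T
F | T | F | F |    F    |    F    |       F       |              T              |              T              | T
F | F | T | T |    T    |    F    |       F       |              F              |              F              | T
F | F | T | F |    T    |    F    |       F       |              F              |              F              | T
F | F | F | T |    F    |    F    |       F       |              T              |              T              | T
F | F | F | F |    F    |    F    |       F       |              T              |              T              | T
Every row is T, so the formula is a tautology.

tautology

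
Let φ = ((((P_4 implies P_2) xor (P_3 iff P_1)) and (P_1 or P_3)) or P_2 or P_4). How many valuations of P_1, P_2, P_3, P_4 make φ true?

P_1  P_2  P_3  P_4  |  (P_4 implies P_2)  (P_3 iff P_1)  (P_1 or P_3)  φ
 0    0    0    0   |          1                1             0        0
 0    0    0    1   |          0                1             0        1
 0    0    1    0   |          1                0             1        1
 0    0    1    1   |          0                0             1        1
 0    1    0    0   |          1                1             0        1
 0    1    0    1   |          1                1             0        1
 0    1    1    0   |          1                0             1        1
 0    1    1    1   |          1                0             1        1
 1    0    0    0   |          1                0             1        1
 1    0    0    1   |          0                0             1        1
 1    0    1    0   |          1                1             1        0
 1    0    1    1   |          0                1             1        1
 1    1    0    0   |          1                0             1        1
 1    1    0    1   |          1                0             1        1
 1    1    1    0   |          1                1             1        1
 1    1    1    1   |          1                1             1        1
The formula is true on 14 of the 16 rows.

14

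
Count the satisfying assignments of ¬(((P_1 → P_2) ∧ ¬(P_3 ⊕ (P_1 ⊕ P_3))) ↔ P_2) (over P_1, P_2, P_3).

 P_1    P_2    P_3   |    φ  
False  False  False  |   True
False  False   True  |   True
False   True  False  |  False
False   True   True  |  False
 True  False  False  |  False
 True  False   True  |  False
 True   True  False  |   True
 True   True   True  |   True
The formula is true on 4 of the 8 rows.

4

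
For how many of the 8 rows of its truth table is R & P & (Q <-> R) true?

1

P | Q | R | ((R & P) & (Q <-> R))
- | - | - | ---------------------
T | T | T |           T          
T | T | F |           F          
T | F | T |           F          
T | F | F |           F          
F | T | T |           F          
F | T | F |           F          
F | F | T |           F          
F | F | F |           F          
The formula is true on 1 of the 8 rows.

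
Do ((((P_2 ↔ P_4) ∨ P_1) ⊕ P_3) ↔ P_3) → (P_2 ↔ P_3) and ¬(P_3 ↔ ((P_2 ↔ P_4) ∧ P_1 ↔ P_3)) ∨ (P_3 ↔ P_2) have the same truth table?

not equivalent

P_1  P_2  P_3  P_4  |  φ  ψ
 0    0    0    0   |  1  1
 0    0    0    1   |  1  1
 0    0    1    0   |  1  1
 0    0    1    1   |  0  1
 0    1    0    0   |  0  1
 0    1    0    1   |  1  1
 0    1    1    0   |  1  1
 0    1    1    1   |  1  1
 1    0    0    0   |  1  1
 1    0    0    1   |  1  1
 1    0    1    0   |  1  0
 1    0    1    1   |  1  1
 1    1    0    0   |  1  1
 1    1    0    1   |  1  0
 1    1    1    0   |  1  1
 1    1    1    1   |  1  1
The columns differ at P_1=0, P_2=0, P_3=1, P_4=1 (φ=0, ψ=1), so they are not equivalent.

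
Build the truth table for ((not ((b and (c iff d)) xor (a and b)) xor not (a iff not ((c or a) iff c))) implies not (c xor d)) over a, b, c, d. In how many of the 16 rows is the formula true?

a  b  c  d  |  φ
F  F  F  F  |  T
F  F  F  T  |  F
F  F  T  F  |  F
F  F  T  T  |  T
F  T  F  F  |  T
F  T  F  T  |  F
F  T  T  F  |  F
F  T  T  T  |  T
T  F  F  F  |  T
T  F  F  T  |  F
T  F  T  F  |  T
T  F  T  T  |  T
T  T  F  F  |  T
T  T  F  T  |  T
T  T  T  F  |  F
T  T  T  T  |  T
The formula is true on 10 of the 16 rows.

10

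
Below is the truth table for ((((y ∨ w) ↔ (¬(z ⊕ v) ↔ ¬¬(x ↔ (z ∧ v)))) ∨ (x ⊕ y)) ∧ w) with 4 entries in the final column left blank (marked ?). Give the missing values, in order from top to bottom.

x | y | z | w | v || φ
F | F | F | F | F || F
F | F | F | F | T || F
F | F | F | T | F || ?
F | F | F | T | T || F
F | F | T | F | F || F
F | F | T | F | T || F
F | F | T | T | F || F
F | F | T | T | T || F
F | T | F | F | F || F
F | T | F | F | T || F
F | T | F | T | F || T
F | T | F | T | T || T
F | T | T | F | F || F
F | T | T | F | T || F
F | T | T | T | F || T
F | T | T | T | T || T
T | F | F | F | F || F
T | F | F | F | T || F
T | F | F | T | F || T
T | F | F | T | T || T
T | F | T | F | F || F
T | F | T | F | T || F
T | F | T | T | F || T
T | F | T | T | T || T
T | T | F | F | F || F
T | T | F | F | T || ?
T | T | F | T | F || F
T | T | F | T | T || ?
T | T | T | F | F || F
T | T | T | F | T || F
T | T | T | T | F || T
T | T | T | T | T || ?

T, F, T, T

Row x=F, y=F, z=F, w=T, v=F: (((y ∨ w) ↔ (¬(z ⊕ v) ↔ ¬¬(x ↔ (z ∧ v)))) ∨ (x ⊕ y)) = T, so the formula = T.
Row x=T, y=T, z=F, w=F, v=T: (((y ∨ w) ↔ (¬(z ⊕ v) ↔ ¬¬(x ↔ (z ∧ v)))) ∨ (x ⊕ y)) = T, so the formula = F.
Row x=T, y=T, z=F, w=T, v=T: (((y ∨ w) ↔ (¬(z ⊕ v) ↔ ¬¬(x ↔ (z ∧ v)))) ∨ (x ⊕ y)) = T, so the formula = T.
Row x=T, y=T, z=T, w=T, v=T: (((y ∨ w) ↔ (¬(z ⊕ v) ↔ ¬¬(x ↔ (z ∧ v)))) ∨ (x ⊕ y)) = T, so the formula = T.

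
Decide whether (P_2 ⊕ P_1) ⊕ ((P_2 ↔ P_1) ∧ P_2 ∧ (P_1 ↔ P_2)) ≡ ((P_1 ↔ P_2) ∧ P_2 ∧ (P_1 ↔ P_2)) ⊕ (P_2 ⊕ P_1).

equivalent

P_1  P_2  |  φ  ψ
 T    T   |  T  T
 T    F   |  T  T
 F    T   |  T  T
 F    F   |  F  F
The columns for φ and ψ agree on every row, so they are logically equivalent.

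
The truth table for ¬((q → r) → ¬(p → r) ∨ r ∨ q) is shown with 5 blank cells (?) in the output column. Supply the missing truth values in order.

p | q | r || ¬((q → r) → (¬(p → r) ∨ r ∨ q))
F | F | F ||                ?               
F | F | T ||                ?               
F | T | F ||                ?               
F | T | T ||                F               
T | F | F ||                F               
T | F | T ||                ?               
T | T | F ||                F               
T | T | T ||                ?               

T, F, F, F, F

Row p=F, q=F, r=F: (q → r) = T, (¬(p → r) ∨ r ∨ q) = F, ((q → r) → ¬(p → r) ∨ r ∨ q) = F, so ¬((q → r) → (¬(p → r) ∨ r ∨ q)) = T.
Row p=F, q=F, r=T: (q → r) = T, (¬(p → r) ∨ r ∨ q) = T, ((q → r) → ¬(p → r) ∨ r ∨ q) = T, so ¬((q → r) → (¬(p → r) ∨ r ∨ q)) = F.
Row p=F, q=T, r=F: (q → r) = F, (¬(p → r) ∨ r ∨ q) = T, ((q → r) → ¬(p → r) ∨ r ∨ q) = T, so ¬((q → r) → (¬(p → r) ∨ r ∨ q)) = F.
Row p=T, q=F, r=T: (q → r) = T, (¬(p → r) ∨ r ∨ q) = T, ((q → r) → ¬(p → r) ∨ r ∨ q) = T, so ¬((q → r) → (¬(p → r) ∨ r ∨ q)) = F.
Row p=T, q=T, r=T: (q → r) = T, (¬(p → r) ∨ r ∨ q) = T, ((q → r) → ¬(p → r) ∨ r ∨ q) = T, so ¬((q → r) → (¬(p → r) ∨ r ∨ q)) = F.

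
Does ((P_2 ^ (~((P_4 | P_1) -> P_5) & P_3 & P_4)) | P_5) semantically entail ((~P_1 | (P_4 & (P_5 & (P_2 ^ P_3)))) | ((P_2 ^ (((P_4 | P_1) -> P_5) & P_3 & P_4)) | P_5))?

no

 P_1  |  P_2  |  P_3  |  P_4  |  P_5  ||   φ   |   ψ  
 True |  True |  True |  True |  True ||  True |  True
 True |  True |  True |  True | False || False |  True
 True |  True |  True | False |  True ||  True |  True
 True |  True |  True | False | False ||  True |  True
 True |  True | False |  True |  True ||  True |  True
 True |  True | False |  True | False ||  True |  True
 True |  True | False | False |  True ||  True |  True
 True |  True | False | False | False ||  True |  True
 True | False |  True |  True |  True ||  True |  True
 True | False |  True |  True | False ||  True | False
 True | False |  True | False |  True ||  True |  True
 True | False |  True | False | False || False | False
 True | False | False |  True |  True ||  True |  True
 True | False | False |  True | False || False | False
 True | False | False | False |  True ||  True |  True
 True | False | False | False | False || False | False
False |  True |  True |  True |  True ||  True |  True
False |  True |  True |  True | False || False |  True
False |  True |  True | False |  True ||  True |  True
False |  True |  True | False | False ||  True |  True
False |  True | False |  True |  True ||  True |  True
False |  True | False |  True | False ||  True |  True
False |  True | False | False |  True ||  True |  True
False |  True | False | False | False ||  True |  True
False | False |  True |  True |  True ||  True |  True
False | False |  True |  True | False ||  True |  True
False | False |  True | False |  True ||  True |  True
False | False |  True | False | False || False |  True
False | False | False |  True |  True ||  True |  True
False | False | False |  True | False || False |  True
False | False | False | False |  True ||  True |  True
False | False | False | False | False || False |  True
At P_1=True, P_2=False, P_3=True, P_4=True, P_5=False we have φ true but ψ false, so φ does not entail ψ.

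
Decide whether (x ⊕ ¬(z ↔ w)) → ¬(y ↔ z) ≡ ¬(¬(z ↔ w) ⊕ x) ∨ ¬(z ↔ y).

x | y | z | w || φ | ψ
T | T | T | T || F | F
T | T | T | F || T | T
T | T | F | T || T | T
T | T | F | F || T | T
T | F | T | T || T | T
T | F | T | F || T | T
T | F | F | T || T | T
T | F | F | F || F | F
F | T | T | T || T | T
F | T | T | F || F | F
F | T | F | T || T | T
F | T | F | F || T | T
F | F | T | T || T | T
F | F | T | F || T | T
F | F | F | T || F | F
F | F | F | F || T | T
The columns for φ and ψ agree on every row, so they are logically equivalent.

equivalent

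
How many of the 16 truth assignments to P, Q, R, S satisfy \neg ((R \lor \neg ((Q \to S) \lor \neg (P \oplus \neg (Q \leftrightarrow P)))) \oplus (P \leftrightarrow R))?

  P   |   Q   |   R   |   S   |   φ  
----- | ----- | ----- | ----- | -----
False | False | False | False | False
False | False | False |  True | False
False | False |  True | False | False
False | False |  True |  True | False
False |  True | False | False |  True
False |  True | False |  True | False
False |  True |  True | False | False
False |  True |  True |  True | False
 True | False | False | False |  True
 True | False | False |  True |  True
 True | False |  True | False |  True
 True | False |  True |  True |  True
 True |  True | False | False | False
 True |  True | False |  True |  True
 True |  True |  True | False |  True
 True |  True |  True |  True |  True
The formula is true on 8 of the 16 rows.

8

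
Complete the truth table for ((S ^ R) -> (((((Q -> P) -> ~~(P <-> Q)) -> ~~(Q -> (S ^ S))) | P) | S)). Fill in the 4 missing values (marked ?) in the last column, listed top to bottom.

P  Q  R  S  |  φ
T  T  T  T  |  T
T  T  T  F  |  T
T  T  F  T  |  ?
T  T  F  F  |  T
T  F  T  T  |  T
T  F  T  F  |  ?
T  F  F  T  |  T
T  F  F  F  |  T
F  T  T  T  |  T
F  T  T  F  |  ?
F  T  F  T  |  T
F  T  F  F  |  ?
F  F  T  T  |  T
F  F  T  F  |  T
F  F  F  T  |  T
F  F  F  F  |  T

Row P=T, Q=T, R=F, S=T: (S ^ R) = T, (((((Q -> P) -> ~~(P <-> Q)) -> ~~(Q -> (S ^ S))) | P) | S) = T, so the formula = T.
Row P=T, Q=F, R=T, S=F: (S ^ R) = T, (((((Q -> P) -> ~~(P <-> Q)) -> ~~(Q -> (S ^ S))) | P) | S) = T, so the formula = T.
Row P=F, Q=T, R=T, S=F: (S ^ R) = T, (((((Q -> P) -> ~~(P <-> Q)) -> ~~(Q -> (S ^ S))) | P) | S) = F, so the formula = F.
Row P=F, Q=T, R=F, S=F: (S ^ R) = F, (((((Q -> P) -> ~~(P <-> Q)) -> ~~(Q -> (S ^ S))) | P) | S) = F, so the formula = T.

T, T, F, T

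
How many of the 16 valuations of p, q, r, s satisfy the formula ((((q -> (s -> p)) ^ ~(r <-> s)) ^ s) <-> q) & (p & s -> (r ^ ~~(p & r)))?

6

  p   |   q   |   r   |   s   ||   φ  
False | False | False | False || False
False | False | False |  True || False
False | False |  True | False ||  True
False | False |  True |  True ||  True
False |  True | False | False ||  True
False |  True | False |  True || False
False |  True |  True | False || False
False |  True |  True |  True ||  True
 True | False | False | False || False
 True | False | False |  True || False
 True | False |  True | False ||  True
 True | False |  True |  True || False
 True |  True | False | False ||  True
 True |  True | False |  True || False
 True |  True |  True | False || False
 True |  True |  True |  True || False
The formula is true on 6 of the 16 rows.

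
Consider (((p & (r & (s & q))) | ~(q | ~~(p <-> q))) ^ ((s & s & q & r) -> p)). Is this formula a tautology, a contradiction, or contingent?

contingent

p | q | r | s || φ
1 | 1 | 1 | 1 || 0
1 | 1 | 1 | 0 || 1
1 | 1 | 0 | 1 || 1
1 | 1 | 0 | 0 || 1
1 | 0 | 1 | 1 || 0
1 | 0 | 1 | 0 || 0
1 | 0 | 0 | 1 || 0
1 | 0 | 0 | 0 || 0
0 | 1 | 1 | 1 || 0
0 | 1 | 1 | 0 || 1
0 | 1 | 0 | 1 || 1
0 | 1 | 0 | 0 || 1
0 | 0 | 1 | 1 || 1
0 | 0 | 1 | 0 || 1
0 | 0 | 0 | 1 || 1
0 | 0 | 0 | 0 || 1
10 of 16 rows are 1, so the formula is contingent.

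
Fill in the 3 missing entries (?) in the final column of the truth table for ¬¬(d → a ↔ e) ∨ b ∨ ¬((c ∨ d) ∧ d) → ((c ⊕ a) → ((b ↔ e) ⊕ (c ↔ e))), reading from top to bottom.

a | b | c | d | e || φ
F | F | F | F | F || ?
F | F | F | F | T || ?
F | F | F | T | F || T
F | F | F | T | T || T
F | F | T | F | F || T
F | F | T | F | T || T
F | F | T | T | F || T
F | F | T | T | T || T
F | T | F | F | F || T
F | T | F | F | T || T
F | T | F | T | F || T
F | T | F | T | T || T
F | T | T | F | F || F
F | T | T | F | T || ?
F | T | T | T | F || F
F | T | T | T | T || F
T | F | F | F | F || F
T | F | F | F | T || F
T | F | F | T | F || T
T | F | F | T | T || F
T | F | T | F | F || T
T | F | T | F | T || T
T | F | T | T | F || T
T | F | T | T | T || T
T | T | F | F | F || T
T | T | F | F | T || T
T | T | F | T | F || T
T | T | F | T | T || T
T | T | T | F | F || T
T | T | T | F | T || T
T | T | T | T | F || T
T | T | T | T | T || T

Row a=F, b=F, c=F, d=F, e=F: (¬¬(d → a ↔ e) ∨ b ∨ ¬((c ∨ d) ∧ d)) = T, ((c ⊕ a) → ((b ↔ e) ⊕ (c ↔ e))) = T, so the formula = T.
Row a=F, b=F, c=F, d=F, e=T: (¬¬(d → a ↔ e) ∨ b ∨ ¬((c ∨ d) ∧ d)) = T, ((c ⊕ a) → ((b ↔ e) ⊕ (c ↔ e))) = T, so the formula = T.
Row a=F, b=T, c=T, d=F, e=T: (¬¬(d → a ↔ e) ∨ b ∨ ¬((c ∨ d) ∧ d)) = T, ((c ⊕ a) → ((b ↔ e) ⊕ (c ↔ e))) = F, so the formula = F.

T, T, F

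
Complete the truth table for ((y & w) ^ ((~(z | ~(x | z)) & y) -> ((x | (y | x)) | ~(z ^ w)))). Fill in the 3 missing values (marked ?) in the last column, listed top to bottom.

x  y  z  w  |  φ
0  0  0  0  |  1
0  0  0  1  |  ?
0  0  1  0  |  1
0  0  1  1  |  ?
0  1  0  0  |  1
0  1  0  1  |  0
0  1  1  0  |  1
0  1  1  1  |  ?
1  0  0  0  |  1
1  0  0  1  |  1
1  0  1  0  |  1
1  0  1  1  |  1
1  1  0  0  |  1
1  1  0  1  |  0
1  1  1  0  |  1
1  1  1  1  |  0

1, 1, 0

Row x=0, y=0, z=0, w=1: (y & w) = 0, ((~(z | ~(x | z)) & y) -> ((x | (y | x)) | ~(z ^ w))) = 1, so the formula = 1.
Row x=0, y=0, z=1, w=1: (y & w) = 0, ((~(z | ~(x | z)) & y) -> ((x | (y | x)) | ~(z ^ w))) = 1, so the formula = 1.
Row x=0, y=1, z=1, w=1: (y & w) = 1, ((~(z | ~(x | z)) & y) -> ((x | (y | x)) | ~(z ^ w))) = 1, so the formula = 0.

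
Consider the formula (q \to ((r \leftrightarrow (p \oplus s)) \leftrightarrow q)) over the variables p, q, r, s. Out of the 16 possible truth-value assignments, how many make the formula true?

p  q  r  s  |  φ
T  T  T  T  |  F
T  T  T  F  |  T
T  T  F  T  |  T
T  T  F  F  |  F
T  F  T  T  |  T
T  F  T  F  |  T
T  F  F  T  |  T
T  F  F  F  |  T
F  T  T  T  |  T
F  T  T  F  |  F
F  T  F  T  |  F
F  T  F  F  |  T
F  F  T  T  |  T
F  F  T  F  |  T
F  F  F  T  |  T
F  F  F  F  |  T
The formula is true on 12 of the 16 rows.

12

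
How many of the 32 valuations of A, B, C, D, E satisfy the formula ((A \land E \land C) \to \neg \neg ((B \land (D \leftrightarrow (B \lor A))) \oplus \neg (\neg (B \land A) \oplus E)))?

31

A | B | C | D | E || φ
T | T | T | T | T || T
T | T | T | T | F || T
T | T | T | F | T || F
T | T | T | F | F || T
T | T | F | T | T || T
T | T | F | T | F || T
T | T | F | F | T || T
T | T | F | F | F || T
T | F | T | T | T || T
T | F | T | T | F || T
T | F | T | F | T || T
T | F | T | F | F || T
T | F | F | T | T || T
T | F | F | T | F || T
T | F | F | F | T || T
T | F | F | F | F || T
F | T | T | T | T || T
F | T | T | T | F || T
F | T | T | F | T || T
F | T | T | F | F || T
F | T | F | T | T || T
F | T | F | T | F || T
F | T | F | F | T || T
F | T | F | F | F || T
F | F | T | T | T || T
F | F | T | T | F || T
F | F | T | F | T || T
F | F | T | F | F || T
F | F | F | T | T || T
F | F | F | T | F || T
F | F | F | F | T || T
F | F | F | F | F || T
The formula is true on 31 of the 32 rows.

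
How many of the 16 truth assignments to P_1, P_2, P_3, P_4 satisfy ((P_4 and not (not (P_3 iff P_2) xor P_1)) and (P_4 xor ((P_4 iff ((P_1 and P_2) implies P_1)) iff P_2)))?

2

P_1 | P_2 | P_3 | P_4 | (P_3 iff P_2) | not (P_3 iff P_2) | (not (P_3 iff P_2) xor P_1) | (P_1 and P_2) | ((P_1 and P_2) implies P_1) | φ
--- | --- | --- | --- | ------------- | ----------------- | --------------------------- | ------------- | --------------------------- | -
 T  |  T  |  T  |  T  |       T       |         F         |              T              |       T       |              T              | F
 T  |  T  |  T  |  F  |       T       |         F         |              T              |       T       |              T              | F
 T  |  T  |  F  |  T  |       F       |         T         |              F              |       T       |              T              | F
 T  |  T  |  F  |  F  |       F       |         T         |              F              |       T       |              T              | F
 T  |  F  |  T  |  T  |       F       |         T         |              F              |       F       |              T              | T
 T  |  F  |  T  |  F  |       F       |         T         |              F              |       F       |              T              | F
 T  |  F  |  F  |  T  |       T       |         F         |              T              |       F       |              T              | F
 T  |  F  |  F  |  F  |       T       |         F         |              T              |       F       |              T              | F
 F  |  T  |  T  |  T  |       T       |         F         |              F              |       F       |              T              | F
 F  |  T  |  T  |  F  |       T       |         F         |              F              |       F       |              T              | F
 F  |  T  |  F  |  T  |       F       |         T         |              T              |       F       |              T              | F
 F  |  T  |  F  |  F  |       F       |         T         |              T              |       F       |              T              | F
 F  |  F  |  T  |  T  |       F       |         T         |              T              |       F       |              T              | F
 F  |  F  |  T  |  F  |       F       |         T         |              T              |       F       |              T              | F
 F  |  F  |  F  |  T  |       T       |         F         |              F              |       F       |              T              | T
 F  |  F  |  F  |  F  |       T       |         F         |              F              |       F       |              T              | F
The formula is true on 2 of the 16 rows.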